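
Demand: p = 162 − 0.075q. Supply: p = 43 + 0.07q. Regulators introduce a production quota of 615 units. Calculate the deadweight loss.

Competitive equilibrium: 162 − 0.075q = 43 + 0.07q → q* = 820.6897, p* = 100.4483.
At q = 615: demand price = 162 − 0.075·615 = 115.875; supply price = 43 + 0.07·615 = 86.05.
Δq = 820.6897 − 615 = 205.6897; wedge = 115.875 − 86.05 = 29.825.
Welfare loss = ½ × 205.6897 × 29.825 = 3067.35.

3067.35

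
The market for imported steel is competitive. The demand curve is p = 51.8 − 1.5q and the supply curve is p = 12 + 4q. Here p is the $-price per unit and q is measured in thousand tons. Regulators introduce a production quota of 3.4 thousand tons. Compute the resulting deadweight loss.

$40.47 thousand

Competitive equilibrium: 51.8 − 1.5q = 12 + 4q → q* = 7.2364, p* = 40.9455.
At q = 3.4: demand price = 51.8 − 1.5·3.4 = 46.7; supply price = 12 + 4·3.4 = 25.6.
Δq = 7.2364 − 3.4 = 3.8364; wedge = 46.7 − 25.6 = 21.1.
The triangle = ½ × 3.8364 × 21.1 = $40.47 thousand.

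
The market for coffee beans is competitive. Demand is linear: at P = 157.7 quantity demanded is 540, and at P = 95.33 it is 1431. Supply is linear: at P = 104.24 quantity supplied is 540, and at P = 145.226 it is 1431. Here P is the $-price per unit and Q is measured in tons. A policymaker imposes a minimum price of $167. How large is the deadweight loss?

Demand slope = (95.33 − 157.7)/(1431 − 540) = −0.07, so P = 195.5 − 0.07Q.
Supply slope = (145.226 − 104.24)/(1431 − 540) = 0.046, so P = 79.4 + 0.046Q.
Competitive equilibrium: 195.5 − 0.07Q = 79.4 + 0.046Q → Q* = 1000.86207, P* = 125.43966.
At the floor P = 167, quantity demanded = (195.5 − 167)/0.07 = 407.14286.
Sellers' marginal cost at Q' = 407.14286: 79.4 + 0.046·407.14286 = 98.12857.
ΔQ = 1000.86207 − 407.14286 = 593.71921; wedge = 167 − 98.12857 = 68.87143.
DWL = ½ × 593.71921 × 68.87143 = $20445.15.

$20445.15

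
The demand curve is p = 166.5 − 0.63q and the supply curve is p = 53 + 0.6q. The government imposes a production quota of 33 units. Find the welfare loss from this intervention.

2160.92

Competitive equilibrium: 166.5 − 0.63q = 53 + 0.6q → q* = 92.2764, p* = 108.3659.
At q = 33: demand price = 166.5 − 0.63·33 = 145.71; supply price = 53 + 0.6·33 = 72.8.
Δq = 92.2764 − 33 = 59.2764; wedge = 145.71 − 72.8 = 72.91.
The triangle = ½ × 59.2764 × 72.91 = 2160.92.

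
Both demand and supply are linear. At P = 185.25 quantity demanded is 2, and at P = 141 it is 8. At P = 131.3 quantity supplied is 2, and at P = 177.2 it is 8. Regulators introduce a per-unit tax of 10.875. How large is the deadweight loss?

3.94

Demand slope = (141 − 185.25)/(8 − 2) = −7.375, so P = 200 − 7.375Q.
Supply slope = (177.2 − 131.3)/(8 − 2) = 7.65, so P = 116 + 7.65Q.
Competitive equilibrium: 200 − 7.375Q = 116 + 7.65Q → Q* = 5.5907, P* = 158.7687.
With the tax, the buyer price exceeds the seller price by 10.875: (200 − 7.375Q) − (116 + 7.65Q) = 10.875 → Q' = 4.8669.
ΔQ = 5.5907 − 4.8669 = 0.7238; the wedge equals the tax, 10.875.
Deadweight loss = ½ × 0.7238 × 10.875 = 3.94.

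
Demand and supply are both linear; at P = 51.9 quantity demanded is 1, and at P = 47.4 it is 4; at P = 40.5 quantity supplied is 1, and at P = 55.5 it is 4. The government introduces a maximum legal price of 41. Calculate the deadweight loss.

8.89

Demand slope = (47.4 − 51.9)/(4 − 1) = −1.5, so P = 53.4 − 1.5Q.
Supply slope = (55.5 − 40.5)/(4 − 1) = 5, so P = 35.5 + 5Q.
Competitive equilibrium: 53.4 − 1.5Q = 35.5 + 5Q → Q* = 2.7538, P* = 49.2692.
At the ceiling P = 41, quantity supplied = (41 − 35.5)/5 = 1.1.
Willingness to pay at Q' = 1.1: 53.4 − 1.5·1.1 = 51.75.
ΔQ = 2.7538 − 1.1 = 1.6538; wedge = 51.75 − 41 = 10.75.
The triangle = ½ × 1.6538 × 10.75 = 8.89.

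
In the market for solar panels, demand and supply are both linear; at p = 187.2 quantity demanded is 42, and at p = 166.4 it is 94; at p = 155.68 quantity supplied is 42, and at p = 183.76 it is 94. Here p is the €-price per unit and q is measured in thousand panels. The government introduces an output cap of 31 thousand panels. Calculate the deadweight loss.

Demand slope = (166.4 − 187.2)/(94 − 42) = −0.4, so p = 204 − 0.4q.
Supply slope = (183.76 − 155.68)/(94 − 42) = 0.54, so p = 133 + 0.54q.
Competitive equilibrium: 204 − 0.4q = 133 + 0.54q → q* = 75.5319, p* = 173.7872.
At q = 31: demand price = 204 − 0.4·31 = 191.6; supply price = 133 + 0.54·31 = 149.74.
Δq = 75.5319 − 31 = 44.5319; wedge = 191.6 − 149.74 = 41.86.
Deadweight loss = ½ × 44.5319 × 41.86 = €932.05 thousand.

€932.05 thousand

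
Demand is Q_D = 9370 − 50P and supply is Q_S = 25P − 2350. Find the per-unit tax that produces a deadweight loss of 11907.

37.8

In inverse form: demand P = 187.4 − 0.02Q, supply P = 94 + 0.04Q.
Competitive equilibrium: 187.4 − 0.02Q = 94 + 0.04Q → Q* = 1556.6667, P* = 156.2667.
A tax t gives ΔQ = t/0.06 and wedge t, so DWL = t²/0.12.
t²/0.12 = 11907 → t² = 1428.84 → t = 37.8.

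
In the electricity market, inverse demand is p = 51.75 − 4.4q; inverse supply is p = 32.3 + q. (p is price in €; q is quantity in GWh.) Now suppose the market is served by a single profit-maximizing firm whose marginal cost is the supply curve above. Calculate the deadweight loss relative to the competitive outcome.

€7.06

Competitive equilibrium: 51.75 − 4.4q = 32.3 + q → q* = 3.6019, p* = 35.9019.
Marginal revenue: MR = 51.75 − 8.8q. Set MR = MC: 51.75 − 8.8q = 32.3 + q → q_m = 1.9847.
Price p_m = 51.75 − 4.4·1.9847 = 43.0173; MC(q_m) = 32.3 + 1·1.9847 = 34.2847.
Competitive q* = 3.6019, so Δq = 1.6172; wedge = 43.0173 − 34.2847 = 8.7326.
Welfare loss = ½ × 1.6172 × 8.7326 = €7.06.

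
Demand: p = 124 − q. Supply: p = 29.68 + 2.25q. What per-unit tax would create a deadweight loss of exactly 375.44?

Competitive equilibrium: 124 − q = 29.68 + 2.25q → q* = 29.0215, p* = 94.9785.
A tax t gives Δq = t/3.25 and wedge t, so DWL = t²/6.5.
t²/6.5 = 375.44 → t² = 2440.36 → t = 49.4.

49.4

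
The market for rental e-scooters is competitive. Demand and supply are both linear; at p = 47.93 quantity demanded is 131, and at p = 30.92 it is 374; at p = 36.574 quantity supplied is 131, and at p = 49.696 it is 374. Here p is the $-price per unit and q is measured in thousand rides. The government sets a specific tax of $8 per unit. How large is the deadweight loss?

$258.06 thousand

Demand slope = (30.92 − 47.93)/(374 − 131) = −0.07, so p = 57.1 − 0.07q.
Supply slope = (49.696 − 36.574)/(374 − 131) = 0.054, so p = 29.5 + 0.054q.
Competitive equilibrium: 57.1 − 0.07q = 29.5 + 0.054q → q* = 222.5806, p* = 41.5194.
With the tax, the buyer price exceeds the seller price by 8: (57.1 − 0.07q) − (29.5 + 0.054q) = 8 → q' = 158.0645.
Δq = 222.5806 − 158.0645 = 64.5161; the wedge equals the tax, 8.
Welfare loss = ½ × 64.5161 × 8 = $258.06 thousand.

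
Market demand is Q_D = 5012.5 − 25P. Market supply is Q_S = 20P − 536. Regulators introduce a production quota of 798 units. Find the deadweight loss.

In inverse form: demand P = 200.5 − 0.04Q, supply P = 26.8 + 0.05Q.
Competitive equilibrium: 200.5 − 0.04Q = 26.8 + 0.05Q → Q* = 1930, P* = 123.3.
At Q = 798: demand price = 200.5 − 0.04·798 = 168.58; supply price = 26.8 + 0.05·798 = 66.7.
ΔQ = 1930 − 798 = 1132; wedge = 168.58 − 66.7 = 101.88.
Deadweight loss = ½ × 1132 × 101.88 = 57664.08.

57664.08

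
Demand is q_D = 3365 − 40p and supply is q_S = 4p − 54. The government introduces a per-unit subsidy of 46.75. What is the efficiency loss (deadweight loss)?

In inverse form: demand p = 84.125 − 0.025q, supply p = 13.5 + 0.25q.
Competitive equilibrium: 84.125 − 0.025q = 13.5 + 0.25q → q* = 256.8182, p* = 77.7045.
The subsidy lowers effective supply by 46.75: p = 0.25q − 33.25.
New quantity: 84.125 − 0.025q = 0.25q − 33.25 → q' = 426.8182.
Overproduction Δq = 426.8182 − 256.8182 = 170; wedge = subsidy = 46.75.
Welfare loss = ½ × 170 × 46.75 = 3973.75.

3973.75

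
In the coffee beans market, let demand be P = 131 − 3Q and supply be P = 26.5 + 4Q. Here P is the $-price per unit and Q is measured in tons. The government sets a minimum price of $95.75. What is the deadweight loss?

Competitive equilibrium: 131 − 3Q = 26.5 + 4Q → Q* = 14.9286, P* = 86.2143.
At the floor P = 95.75, quantity demanded = (131 − 95.75)/3 = 11.75.
Sellers' marginal cost at Q' = 11.75: 26.5 + 4·11.75 = 73.5.
ΔQ = 14.9286 − 11.75 = 3.1786; wedge = 95.75 − 73.5 = 22.25.
Deadweight loss = ½ × 3.1786 × 22.25 = $35.36.

$35.36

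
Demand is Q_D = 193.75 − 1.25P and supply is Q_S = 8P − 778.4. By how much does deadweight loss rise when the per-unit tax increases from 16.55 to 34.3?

In inverse form: demand P = 155 − 0.8Q, supply P = 97.3 + 0.125Q.
Competitive equilibrium: 155 − 0.8Q = 97.3 + 0.125Q → Q* = 62.3784, P* = 105.0973.
For a per-unit tax t: ΔQ = t/0.925, so DWL = ½·t·(t/0.925) = t²/1.85.
At t = 16.55: DWL = 148.055. At t = 34.3: DWL = 635.941.
Increase = 635.941 − 148.055 = 487.89.

487.89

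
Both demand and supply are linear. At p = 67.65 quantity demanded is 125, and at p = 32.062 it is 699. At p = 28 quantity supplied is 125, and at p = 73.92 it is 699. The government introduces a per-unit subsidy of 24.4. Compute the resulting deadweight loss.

2096.34

Demand slope = (32.062 − 67.65)/(699 − 125) = −0.062, so p = 75.4 − 0.062q.
Supply slope = (73.92 − 28)/(699 − 125) = 0.08, so p = 18 + 0.08q.
Competitive equilibrium: 75.4 − 0.062q = 18 + 0.08q → q* = 404.2254, p* = 50.338.
The subsidy lowers effective supply by 24.4: p = 0.08q − 6.4.
New quantity: 75.4 − 0.062q = 0.08q − 6.4 → q' = 576.0563.
Overproduction Δq = 576.0563 − 404.2254 = 171.8309; wedge = subsidy = 24.4.
Welfare loss = ½ × 171.8309 × 24.4 = 2096.34.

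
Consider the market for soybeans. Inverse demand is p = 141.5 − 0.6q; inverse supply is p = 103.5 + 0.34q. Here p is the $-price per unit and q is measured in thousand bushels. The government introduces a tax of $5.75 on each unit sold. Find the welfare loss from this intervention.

$17.59 thousand

Competitive equilibrium: 141.5 − 0.6q = 103.5 + 0.34q → q* = 40.4255, p* = 117.2447.
With the tax, the buyer price exceeds the seller price by 5.75: (141.5 − 0.6q) − (103.5 + 0.34q) = 5.75 → q' = 34.3085.
Δq = 40.4255 − 34.3085 = 6.117; the wedge equals the tax, 5.75.
The triangle = ½ × 6.117 × 5.75 = $17.59 thousand.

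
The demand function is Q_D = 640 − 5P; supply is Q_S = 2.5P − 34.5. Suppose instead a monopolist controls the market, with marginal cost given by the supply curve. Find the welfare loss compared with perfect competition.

In inverse form: demand P = 128 − 0.2Q, supply P = 13.8 + 0.4Q.
Competitive equilibrium: 128 − 0.2Q = 13.8 + 0.4Q → Q* = 190.3333, P* = 89.9333.
Marginal revenue: MR = 128 − 0.4Q. Set MR = MC: 128 − 0.4Q = 13.8 + 0.4Q → Q_m = 142.75.
Price P_m = 128 − 0.2·142.75 = 99.45; MC(Q_m) = 13.8 + 0.4·142.75 = 70.9.
Competitive Q* = 190.3333, so ΔQ = 47.5833; wedge = 99.45 − 70.9 = 28.55.
Deadweight loss = ½ × 47.5833 × 28.55 = 679.25.

679.25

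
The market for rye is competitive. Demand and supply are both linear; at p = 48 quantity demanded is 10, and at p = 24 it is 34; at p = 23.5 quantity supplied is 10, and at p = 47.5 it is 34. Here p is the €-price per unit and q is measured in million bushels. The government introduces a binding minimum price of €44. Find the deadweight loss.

€68.06 million

Demand slope = (24 − 48)/(34 − 10) = −1, so p = 58 − q.
Supply slope = (47.5 − 23.5)/(34 − 10) = 1, so p = 13.5 + q.
Competitive equilibrium: 58 − q = 13.5 + q → q* = 22.25, p* = 35.75.
At the floor p = 44, quantity demanded = (58 − 44)/1 = 14.
Sellers' marginal cost at q' = 14: 13.5 + 1·14 = 27.5.
Δq = 22.25 − 14 = 8.25; wedge = 44 − 27.5 = 16.5.
The triangle = ½ × 8.25 × 16.5 = €68.06 million.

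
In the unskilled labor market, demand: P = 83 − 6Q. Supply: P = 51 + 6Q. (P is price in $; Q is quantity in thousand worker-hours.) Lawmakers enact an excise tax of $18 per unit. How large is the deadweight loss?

Competitive equilibrium: 83 − 6Q = 51 + 6Q → Q* = 2.6667, P* = 67.
With the tax, the buyer price exceeds the seller price by 18: (83 − 6Q) − (51 + 6Q) = 18 → Q' = 1.1667.
ΔQ = 2.6667 − 1.1667 = 1.5; the wedge equals the tax, 18.
Deadweight loss = ½ × 1.5 × 18 = $13.50 thousand.

$13.50 thousand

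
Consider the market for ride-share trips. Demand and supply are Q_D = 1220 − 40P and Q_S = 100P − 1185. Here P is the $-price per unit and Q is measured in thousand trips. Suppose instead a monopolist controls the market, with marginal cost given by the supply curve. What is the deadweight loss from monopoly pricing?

$862.66 thousand

In inverse form: demand P = 30.5 − 0.025Q, supply P = 11.85 + 0.01Q.
Competitive equilibrium: 30.5 − 0.025Q = 11.85 + 0.01Q → Q* = 532.8571, P* = 17.1786.
Marginal revenue: MR = 30.5 − 0.05Q. Set MR = MC: 30.5 − 0.05Q = 11.85 + 0.01Q → Q_m = 310.8333.
Price P_m = 30.5 − 0.025·310.8333 = 22.7292; MC(Q_m) = 11.85 + 0.01·310.8333 = 14.9583.
Competitive Q* = 532.8571, so ΔQ = 222.0238; wedge = 22.7292 − 14.9583 = 7.7709.
Welfare loss = ½ × 222.0238 × 7.7709 = $862.66 thousand.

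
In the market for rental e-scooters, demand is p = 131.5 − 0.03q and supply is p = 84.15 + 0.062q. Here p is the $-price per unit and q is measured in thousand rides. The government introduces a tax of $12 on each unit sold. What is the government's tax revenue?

Competitive equilibrium: 131.5 − 0.03q = 84.15 + 0.062q → q* = 514.6739, p* = 116.0598.
With the tax, the buyer price exceeds the seller price by 12: (131.5 − 0.03q) − (84.15 + 0.062q) = 12 → q' = 384.2391.
Tax revenue = 12 × 384.2391 = $4610.87 thousand.

$4610.87 thousand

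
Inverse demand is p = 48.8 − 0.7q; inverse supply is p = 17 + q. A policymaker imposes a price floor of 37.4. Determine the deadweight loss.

4.98

Competitive equilibrium: 48.8 − 0.7q = 17 + q → q* = 18.7059, p* = 35.7059.
At the floor p = 37.4, quantity demanded = (48.8 − 37.4)/0.7 = 16.2857.
Sellers' marginal cost at q' = 16.2857: 17 + 1·16.2857 = 33.2857.
Δq = 18.7059 − 16.2857 = 2.4202; wedge = 37.4 − 33.2857 = 4.1143.
Welfare loss = ½ × 2.4202 × 4.1143 = 4.98.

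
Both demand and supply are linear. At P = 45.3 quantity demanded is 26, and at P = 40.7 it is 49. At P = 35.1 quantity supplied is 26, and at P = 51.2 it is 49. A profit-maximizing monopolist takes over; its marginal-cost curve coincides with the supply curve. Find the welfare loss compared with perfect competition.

20.73

Demand slope = (40.7 − 45.3)/(49 − 26) = −0.2, so P = 50.5 − 0.2Q.
Supply slope = (51.2 − 35.1)/(49 − 26) = 0.7, so P = 16.9 + 0.7Q.
Competitive equilibrium: 50.5 − 0.2Q = 16.9 + 0.7Q → Q* = 37.3333, P* = 43.0333.
Marginal revenue: MR = 50.5 − 0.4Q. Set MR = MC: 50.5 − 0.4Q = 16.9 + 0.7Q → Q_m = 30.5455.
Price P_m = 50.5 − 0.2·30.5455 = 44.3909; MC(Q_m) = 16.9 + 0.7·30.5455 = 38.2819.
Competitive Q* = 37.3333, so ΔQ = 6.7878; wedge = 44.3909 − 38.2819 = 6.109.
Welfare loss = ½ × 6.7878 × 6.109 = 20.73.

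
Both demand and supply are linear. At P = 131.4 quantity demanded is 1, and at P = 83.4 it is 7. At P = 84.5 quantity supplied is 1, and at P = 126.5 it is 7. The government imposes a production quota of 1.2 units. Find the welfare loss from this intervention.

64.24

Demand slope = (83.4 − 131.4)/(7 − 1) = −8, so P = 139.4 − 8Q.
Supply slope = (126.5 − 84.5)/(7 − 1) = 7, so P = 77.5 + 7Q.
Competitive equilibrium: 139.4 − 8Q = 77.5 + 7Q → Q* = 4.1267, P* = 106.3867.
At Q = 1.2: demand price = 139.4 − 8·1.2 = 129.8; supply price = 77.5 + 7·1.2 = 85.9.
ΔQ = 4.1267 − 1.2 = 2.9267; wedge = 129.8 − 85.9 = 43.9.
Deadweight loss = ½ × 2.9267 × 43.9 = 64.24.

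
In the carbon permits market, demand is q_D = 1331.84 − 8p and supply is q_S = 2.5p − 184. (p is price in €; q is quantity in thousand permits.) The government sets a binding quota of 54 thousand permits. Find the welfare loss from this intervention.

€3965.83 thousand

In inverse form: demand p = 166.48 − 0.125q, supply p = 73.6 + 0.4q.
Competitive equilibrium: 166.48 − 0.125q = 73.6 + 0.4q → q* = 176.9143, p* = 144.3657.
At q = 54: demand price = 166.48 − 0.125·54 = 159.73; supply price = 73.6 + 0.4·54 = 95.2.
Δq = 176.9143 − 54 = 122.9143; wedge = 159.73 − 95.2 = 64.53.
DWL = ½ × 122.9143 × 64.53 = €3965.83 thousand.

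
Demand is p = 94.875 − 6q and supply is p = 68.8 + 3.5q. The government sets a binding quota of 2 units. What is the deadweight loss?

2.63

Competitive equilibrium: 94.875 − 6q = 68.8 + 3.5q → q* = 2.7447, p* = 78.4066.
At q = 2: demand price = 94.875 − 6·2 = 82.875; supply price = 68.8 + 3.5·2 = 75.8.
Δq = 2.7447 − 2 = 0.7447; wedge = 82.875 − 75.8 = 7.075.
The triangle = ½ × 0.7447 × 7.075 = 2.63.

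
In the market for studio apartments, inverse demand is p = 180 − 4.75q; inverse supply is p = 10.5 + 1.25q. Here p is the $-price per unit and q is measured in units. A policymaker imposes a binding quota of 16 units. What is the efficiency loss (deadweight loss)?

Competitive equilibrium: 180 − 4.75q = 10.5 + 1.25q → q* = 28.25, p* = 45.8125.
At q = 16: demand price = 180 − 4.75·16 = 104; supply price = 10.5 + 1.25·16 = 30.5.
Δq = 28.25 − 16 = 12.25; wedge = 104 − 30.5 = 73.5.
Deadweight loss = ½ × 12.25 × 73.5 = $450.19.

$450.19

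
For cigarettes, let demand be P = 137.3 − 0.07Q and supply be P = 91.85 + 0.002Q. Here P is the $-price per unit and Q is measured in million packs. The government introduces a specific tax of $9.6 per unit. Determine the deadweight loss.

Competitive equilibrium: 137.3 − 0.07Q = 91.85 + 0.002Q → Q* = 631.25, P* = 93.1125.
With the tax, the buyer price exceeds the seller price by 9.6: (137.3 − 0.07Q) − (91.85 + 0.002Q) = 9.6 → Q' = 497.9167.
ΔQ = 631.25 − 497.9167 = 133.3333; the wedge equals the tax, 9.6.
DWL = ½ × 133.3333 × 9.6 = $640 million.

$640 million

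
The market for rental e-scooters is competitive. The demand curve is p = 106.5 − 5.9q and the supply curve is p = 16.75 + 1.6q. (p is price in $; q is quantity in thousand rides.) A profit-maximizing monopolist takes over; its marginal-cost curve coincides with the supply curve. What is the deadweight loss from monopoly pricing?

$104.11 thousand

Competitive equilibrium: 106.5 − 5.9q = 16.75 + 1.6q → q* = 11.96667, p* = 35.89667.
Marginal revenue: MR = 106.5 − 11.8q. Set MR = MC: 106.5 − 11.8q = 16.75 + 1.6q → q_m = 6.69776.
Price p_m = 106.5 − 5.9·6.69776 = 66.98322; MC(q_m) = 16.75 + 1.6·6.69776 = 27.46642.
Competitive q* = 11.96667, so Δq = 5.26891; wedge = 66.98322 − 27.46642 = 39.5168.
The triangle = ½ × 5.26891 × 39.5168 = $104.11 thousand.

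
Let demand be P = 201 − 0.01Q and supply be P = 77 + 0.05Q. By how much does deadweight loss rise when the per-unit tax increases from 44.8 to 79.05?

35348.85

Competitive equilibrium: 201 − 0.01Q = 77 + 0.05Q → Q* = 2066.6667, P* = 180.3333.
For a per-unit tax t: ΔQ = t/0.06, so DWL = ½·t·(t/0.06) = t²/0.12.
At t = 44.8: DWL = 16725.3333. At t = 79.05: DWL = 52074.1875.
Increase = 52074.1875 − 16725.3333 = 35348.85.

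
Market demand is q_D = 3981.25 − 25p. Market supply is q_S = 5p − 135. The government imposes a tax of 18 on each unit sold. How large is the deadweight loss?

675

In inverse form: demand p = 159.25 − 0.04q, supply p = 27 + 0.2q.
Competitive equilibrium: 159.25 − 0.04q = 27 + 0.2q → q* = 551.0417, p* = 137.2083.
With the tax, the buyer price exceeds the seller price by 18: (159.25 − 0.04q) − (27 + 0.2q) = 18 → q' = 476.0417.
Δq = 551.0417 − 476.0417 = 75; the wedge equals the tax, 18.
Welfare loss = ½ × 75 × 18 = 675.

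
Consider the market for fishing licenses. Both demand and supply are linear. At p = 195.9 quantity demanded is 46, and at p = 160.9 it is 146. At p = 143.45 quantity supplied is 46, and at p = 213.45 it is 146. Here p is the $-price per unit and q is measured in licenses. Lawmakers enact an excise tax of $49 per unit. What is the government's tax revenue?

$2415

Demand slope = (160.9 − 195.9)/(146 − 46) = −0.35, so p = 212 − 0.35q.
Supply slope = (213.45 − 143.45)/(146 − 46) = 0.7, so p = 111.25 + 0.7q.
Competitive equilibrium: 212 − 0.35q = 111.25 + 0.7q → q* = 95.9524, p* = 178.4167.
With the tax, the buyer price exceeds the seller price by 49: (212 − 0.35q) − (111.25 + 0.7q) = 49 → q' = 49.2857.
Tax revenue = 49 × 49.2857 = $2415.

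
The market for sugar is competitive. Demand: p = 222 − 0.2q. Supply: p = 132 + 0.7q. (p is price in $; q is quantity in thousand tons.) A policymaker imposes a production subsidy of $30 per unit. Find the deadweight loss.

Competitive equilibrium: 222 − 0.2q = 132 + 0.7q → q* = 100, p* = 202.
The subsidy lowers effective supply by 30: p = 102 + 0.7q.
New quantity: 222 − 0.2q = 102 + 0.7q → q' = 133.3333.
Overproduction Δq = 133.3333 − 100 = 33.3333; wedge = subsidy = 30.
The triangle = ½ × 33.3333 × 30 = $500 thousand.

$500 thousand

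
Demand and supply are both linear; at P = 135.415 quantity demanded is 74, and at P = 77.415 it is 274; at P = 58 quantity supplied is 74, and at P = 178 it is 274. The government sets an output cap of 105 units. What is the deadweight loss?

Demand slope = (77.415 − 135.415)/(274 − 74) = −0.29, so P = 156.875 − 0.29Q.
Supply slope = (178 − 58)/(274 − 74) = 0.6, so P = 13.6 + 0.6Q.
Competitive equilibrium: 156.875 − 0.29Q = 13.6 + 0.6Q → Q* = 160.9831, P* = 110.1899.
At Q = 105: demand price = 156.875 − 0.29·105 = 126.425; supply price = 13.6 + 0.6·105 = 76.6.
ΔQ = 160.9831 − 105 = 55.9831; wedge = 126.425 − 76.6 = 49.825.
Deadweight loss = ½ × 55.9831 × 49.825 = 1394.68.

1394.68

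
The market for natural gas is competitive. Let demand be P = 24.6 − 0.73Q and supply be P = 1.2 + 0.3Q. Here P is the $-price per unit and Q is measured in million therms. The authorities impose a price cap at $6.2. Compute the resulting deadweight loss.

Competitive equilibrium: 24.6 − 0.73Q = 1.2 + 0.3Q → Q* = 22.7184, P* = 8.0155.
At the ceiling P = 6.2, quantity supplied = (6.2 − 1.2)/0.3 = 16.6667.
Willingness to pay at Q' = 16.6667: 24.6 − 0.73·16.6667 = 12.4333.
ΔQ = 22.7184 − 16.6667 = 6.0517; wedge = 12.4333 − 6.2 = 6.2333.
Welfare loss = ½ × 6.0517 × 6.2333 = $18.86 million.

$18.86 million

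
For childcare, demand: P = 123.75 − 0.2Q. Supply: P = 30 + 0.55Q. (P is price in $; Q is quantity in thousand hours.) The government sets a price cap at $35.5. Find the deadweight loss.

$4959.375 thousand

Competitive equilibrium: 123.75 − 0.2Q = 30 + 0.55Q → Q* = 125, P* = 98.75.
At the ceiling P = 35.5, quantity supplied = (35.5 − 30)/0.55 = 10.
Willingness to pay at Q' = 10: 123.75 − 0.2·10 = 121.75.
ΔQ = 125 − 10 = 115; wedge = 121.75 − 35.5 = 86.25.
Welfare loss = ½ × 115 × 86.25 = $4959.375 thousand.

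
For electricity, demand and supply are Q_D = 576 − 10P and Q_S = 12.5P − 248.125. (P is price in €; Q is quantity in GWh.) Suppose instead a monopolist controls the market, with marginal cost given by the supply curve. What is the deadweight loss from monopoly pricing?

€504.91

In inverse form: demand P = 57.6 − 0.1Q, supply P = 19.85 + 0.08Q.
Competitive equilibrium: 57.6 − 0.1Q = 19.85 + 0.08Q → Q* = 209.7222, P* = 36.6278.
Marginal revenue: MR = 57.6 − 0.2Q. Set MR = MC: 57.6 − 0.2Q = 19.85 + 0.08Q → Q_m = 134.8214.
Price P_m = 57.6 − 0.1·134.8214 = 44.1179; MC(Q_m) = 19.85 + 0.08·134.8214 = 30.6357.
Competitive Q* = 209.7222, so ΔQ = 74.9008; wedge = 44.1179 − 30.6357 = 13.4822.
DWL = ½ × 74.9008 × 13.4822 = €504.91.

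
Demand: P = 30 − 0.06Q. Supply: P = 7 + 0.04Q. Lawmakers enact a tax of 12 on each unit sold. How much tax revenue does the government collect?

1320

Competitive equilibrium: 30 − 0.06Q = 7 + 0.04Q → Q* = 230, P* = 16.2.
With the tax, the buyer price exceeds the seller price by 12: (30 − 0.06Q) − (7 + 0.04Q) = 12 → Q' = 110.
Tax revenue = 12 × 110 = 1320.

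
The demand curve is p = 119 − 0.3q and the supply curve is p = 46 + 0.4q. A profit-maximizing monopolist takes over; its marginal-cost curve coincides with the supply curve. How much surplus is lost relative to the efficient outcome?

Competitive equilibrium: 119 − 0.3q = 46 + 0.4q → q* = 104.2857, p* = 87.7143.
Marginal revenue: MR = 119 − 0.6q. Set MR = MC: 119 − 0.6q = 46 + 0.4q → q_m = 73.
Price p_m = 119 − 0.3·73 = 97.1; MC(q_m) = 46 + 0.4·73 = 75.2.
Competitive q* = 104.2857, so Δq = 31.2857; wedge = 97.1 − 75.2 = 21.9.
DWL = ½ × 31.2857 × 21.9 = 342.58.

342.58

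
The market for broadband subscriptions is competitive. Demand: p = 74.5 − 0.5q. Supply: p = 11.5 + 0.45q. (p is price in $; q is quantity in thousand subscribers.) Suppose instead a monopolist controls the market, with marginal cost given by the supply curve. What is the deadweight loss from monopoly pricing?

Competitive equilibrium: 74.5 − 0.5q = 11.5 + 0.45q → q* = 66.3158, p* = 41.3421.
Marginal revenue: MR = 74.5 − q. Set MR = MC: 74.5 − q = 11.5 + 0.45q → q_m = 43.4483.
Price p_m = 74.5 − 0.5·43.4483 = 52.7759; MC(q_m) = 11.5 + 0.45·43.4483 = 31.0517.
Competitive q* = 66.3158, so Δq = 22.8675; wedge = 52.7759 − 31.0517 = 21.7242.
The triangle = ½ × 22.8675 × 21.7242 = $248.39 thousand.

$248.39 thousand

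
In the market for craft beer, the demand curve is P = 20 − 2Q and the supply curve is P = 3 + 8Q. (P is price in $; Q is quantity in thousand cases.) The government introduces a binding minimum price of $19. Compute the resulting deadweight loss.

$7.20 thousand

Competitive equilibrium: 20 − 2Q = 3 + 8Q → Q* = 1.7, P* = 16.6.
At the floor P = 19, quantity demanded = (20 − 19)/2 = 0.5.
Sellers' marginal cost at Q' = 0.5: 3 + 8·0.5 = 7.
ΔQ = 1.7 − 0.5 = 1.2; wedge = 19 − 7 = 12.
Deadweight loss = ½ × 1.2 × 12 = $7.20 thousand.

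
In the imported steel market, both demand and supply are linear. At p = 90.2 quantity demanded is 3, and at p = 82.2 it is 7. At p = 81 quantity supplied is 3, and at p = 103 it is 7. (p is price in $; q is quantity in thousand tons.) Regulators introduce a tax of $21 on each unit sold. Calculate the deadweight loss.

Demand slope = (82.2 − 90.2)/(7 − 3) = −2, so p = 96.2 − 2q.
Supply slope = (103 − 81)/(7 − 3) = 5.5, so p = 64.5 + 5.5q.
Competitive equilibrium: 96.2 − 2q = 64.5 + 5.5q → q* = 4.2267, p* = 87.7467.
With the tax, the buyer price exceeds the seller price by 21: (96.2 − 2q) − (64.5 + 5.5q) = 21 → q' = 1.4267.
Δq = 4.2267 − 1.4267 = 2.8; the wedge equals the tax, 21.
Deadweight loss = ½ × 2.8 × 21 = $29.40 thousand.

$29.40 thousand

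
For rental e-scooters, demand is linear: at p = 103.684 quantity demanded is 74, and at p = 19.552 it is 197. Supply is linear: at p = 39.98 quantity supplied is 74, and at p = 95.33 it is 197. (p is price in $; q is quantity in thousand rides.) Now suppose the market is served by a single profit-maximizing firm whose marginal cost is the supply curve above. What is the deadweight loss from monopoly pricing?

Demand slope = (19.552 − 103.684)/(197 − 74) = −0.684, so p = 154.3 − 0.684q.
Supply slope = (95.33 − 39.98)/(197 − 74) = 0.45, so p = 6.68 + 0.45q.
Competitive equilibrium: 154.3 − 0.684q = 6.68 + 0.45q → q* = 130.1764, p* = 65.2594.
Marginal revenue: MR = 154.3 − 1.368q. Set MR = MC: 154.3 − 1.368q = 6.68 + 0.45q → q_m = 81.1991.
Price p_m = 154.3 − 0.684·81.1991 = 98.7598; MC(q_m) = 6.68 + 0.45·81.1991 = 43.2196.
Competitive q* = 130.1764, so Δq = 48.9773; wedge = 98.7598 − 43.2196 = 55.5402.
The triangle = ½ × 48.9773 × 55.5402 = $1360.10 thousand.

$1360.10 thousand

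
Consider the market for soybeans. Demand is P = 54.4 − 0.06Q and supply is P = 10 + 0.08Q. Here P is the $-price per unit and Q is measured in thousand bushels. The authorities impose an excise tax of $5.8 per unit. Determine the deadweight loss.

$120.14 thousand

Competitive equilibrium: 54.4 − 0.06Q = 10 + 0.08Q → Q* = 317.1429, P* = 35.3714.
With the tax, the buyer price exceeds the seller price by 5.8: (54.4 − 0.06Q) − (10 + 0.08Q) = 5.8 → Q' = 275.7143.
ΔQ = 317.1429 − 275.7143 = 41.4286; the wedge equals the tax, 5.8.
Welfare loss = ½ × 41.4286 × 5.8 = $120.14 thousand.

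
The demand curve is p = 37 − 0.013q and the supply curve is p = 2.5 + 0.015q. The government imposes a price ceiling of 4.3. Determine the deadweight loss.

Competitive equilibrium: 37 − 0.013q = 2.5 + 0.015q → q* = 1232.1429, p* = 20.9821.
At the ceiling p = 4.3, quantity supplied = (4.3 − 2.5)/0.015 = 120.
Willingness to pay at q' = 120: 37 − 0.013·120 = 35.44.
Δq = 1232.1429 − 120 = 1112.1429; wedge = 35.44 − 4.3 = 31.14.
The triangle = ½ × 1112.1429 × 31.14 = 17316.06.

17316.06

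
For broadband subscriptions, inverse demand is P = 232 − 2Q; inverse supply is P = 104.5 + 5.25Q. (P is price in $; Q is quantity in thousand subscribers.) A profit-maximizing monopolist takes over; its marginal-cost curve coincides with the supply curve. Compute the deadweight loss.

$52.41 thousand

Competitive equilibrium: 232 − 2Q = 104.5 + 5.25Q → Q* = 17.5862, P* = 196.8276.
Marginal revenue: MR = 232 − 4Q. Set MR = MC: 232 − 4Q = 104.5 + 5.25Q → Q_m = 13.7838.
Price P_m = 232 − 2·13.7838 = 204.4324; MC(Q_m) = 104.5 + 5.25·13.7838 = 176.865.
Competitive Q* = 17.5862, so ΔQ = 3.8024; wedge = 204.4324 − 176.865 = 27.5674.
DWL = ½ × 3.8024 × 27.5674 = $52.41 thousand.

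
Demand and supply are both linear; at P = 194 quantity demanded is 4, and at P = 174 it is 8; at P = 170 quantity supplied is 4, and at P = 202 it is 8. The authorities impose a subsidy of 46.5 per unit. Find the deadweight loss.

Demand slope = (174 − 194)/(8 − 4) = −5, so P = 214 − 5Q.
Supply slope = (202 − 170)/(8 − 4) = 8, so P = 138 + 8Q.
Competitive equilibrium: 214 − 5Q = 138 + 8Q → Q* = 5.8462, P* = 184.7692.
The subsidy lowers effective supply by 46.5: P = 91.5 + 8Q.
New quantity: 214 − 5Q = 91.5 + 8Q → Q' = 9.4231.
Overproduction ΔQ = 9.4231 − 5.8462 = 3.5769; wedge = subsidy = 46.5.
DWL = ½ × 3.5769 × 46.5 = 83.16.

83.16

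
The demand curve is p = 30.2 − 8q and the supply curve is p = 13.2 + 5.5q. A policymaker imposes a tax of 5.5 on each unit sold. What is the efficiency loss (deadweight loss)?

1.12

Competitive equilibrium: 30.2 − 8q = 13.2 + 5.5q → q* = 1.2593, p* = 20.1259.
With the tax, the buyer price exceeds the seller price by 5.5: (30.2 − 8q) − (13.2 + 5.5q) = 5.5 → q' = 0.8519.
Δq = 1.2593 − 0.8519 = 0.4074; the wedge equals the tax, 5.5.
Welfare loss = ½ × 0.4074 × 5.5 = 1.12.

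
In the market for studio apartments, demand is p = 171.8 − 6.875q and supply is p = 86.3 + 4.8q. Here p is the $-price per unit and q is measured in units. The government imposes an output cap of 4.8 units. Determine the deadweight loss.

$37.17

Competitive equilibrium: 171.8 − 6.875q = 86.3 + 4.8q → q* = 7.3233, p* = 121.452.
At q = 4.8: demand price = 171.8 − 6.875·4.8 = 138.8; supply price = 86.3 + 4.8·4.8 = 109.34.
Δq = 7.3233 − 4.8 = 2.5233; wedge = 138.8 − 109.34 = 29.46.
The triangle = ½ × 2.5233 × 29.46 = $37.17.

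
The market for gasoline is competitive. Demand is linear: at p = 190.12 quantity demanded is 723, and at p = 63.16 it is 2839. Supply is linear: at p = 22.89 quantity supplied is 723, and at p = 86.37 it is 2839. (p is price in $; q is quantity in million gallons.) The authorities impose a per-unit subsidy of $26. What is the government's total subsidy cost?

$74620 million

Demand slope = (63.16 − 190.12)/(2839 − 723) = −0.06, so p = 233.5 − 0.06q.
Supply slope = (86.37 − 22.89)/(2839 − 723) = 0.03, so p = 1.2 + 0.03q.
Competitive equilibrium: 233.5 − 0.06q = 1.2 + 0.03q → q* = 2581.1111, p* = 78.6333.
The subsidy lowers effective supply by 26: p = 0.03q − 24.8.
New quantity: 233.5 − 0.06q = 0.03q − 24.8 → q' = 2870.
Total subsidy cost = 26 × 2870 = $74620 million.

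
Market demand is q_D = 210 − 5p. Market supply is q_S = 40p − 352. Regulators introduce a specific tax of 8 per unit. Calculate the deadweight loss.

In inverse form: demand p = 42 − 0.2q, supply p = 8.8 + 0.025q.
Competitive equilibrium: 42 − 0.2q = 8.8 + 0.025q → q* = 147.5556, p* = 12.4889.
With the tax, the buyer price exceeds the seller price by 8: (42 − 0.2q) − (8.8 + 0.025q) = 8 → q' = 112.
Δq = 147.5556 − 112 = 35.5556; the wedge equals the tax, 8.
DWL = ½ × 35.5556 × 8 = 142.22.

142.22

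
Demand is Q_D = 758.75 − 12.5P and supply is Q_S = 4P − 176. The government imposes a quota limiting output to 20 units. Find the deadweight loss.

In inverse form: demand P = 60.7 − 0.08Q, supply P = 44 + 0.25Q.
Competitive equilibrium: 60.7 − 0.08Q = 44 + 0.25Q → Q* = 50.6061, P* = 56.6515.
At Q = 20: demand price = 60.7 − 0.08·20 = 59.1; supply price = 44 + 0.25·20 = 49.
ΔQ = 50.6061 − 20 = 30.6061; wedge = 59.1 − 49 = 10.1.
The triangle = ½ × 30.6061 × 10.1 = 154.56.

154.56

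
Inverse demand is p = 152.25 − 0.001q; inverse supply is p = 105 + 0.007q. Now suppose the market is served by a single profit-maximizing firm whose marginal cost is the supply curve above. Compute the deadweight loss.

1722.66

Competitive equilibrium: 152.25 − 0.001q = 105 + 0.007q → q* = 5906.25, p* = 146.3438.
Marginal revenue: MR = 152.25 − 0.002q. Set MR = MC: 152.25 − 0.002q = 105 + 0.007q → q_m = 5250.
Price p_m = 152.25 − 0.001·5250 = 147; MC(q_m) = 105 + 0.007·5250 = 141.75.
Competitive q* = 5906.25, so Δq = 656.25; wedge = 147 − 141.75 = 5.25.
Welfare loss = ½ × 656.25 × 5.25 = 1722.66.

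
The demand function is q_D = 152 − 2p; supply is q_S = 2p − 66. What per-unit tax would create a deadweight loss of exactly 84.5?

13

In inverse form: demand p = 76 − 0.5q, supply p = 33 + 0.5q.
Competitive equilibrium: 76 − 0.5q = 33 + 0.5q → q* = 43, p* = 54.5.
A tax t gives Δq = t/1 and wedge t, so DWL = t²/2.
t²/2 = 84.5 → t² = 169 → t = 13.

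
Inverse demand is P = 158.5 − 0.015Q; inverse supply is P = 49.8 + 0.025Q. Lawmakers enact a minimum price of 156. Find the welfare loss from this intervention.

Competitive equilibrium: 158.5 − 0.015Q = 49.8 + 0.025Q → Q* = 2717.5, P* = 117.7375.
At the floor P = 156, quantity demanded = (158.5 − 156)/0.015 = 166.66667.
Sellers' marginal cost at Q' = 166.66667: 49.8 + 0.025·166.66667 = 53.96667.
ΔQ = 2717.5 − 166.66667 = 2550.83333; wedge = 156 − 53.96667 = 102.03333.
Welfare loss = ½ × 2550.83333 × 102.03333 = 130135.01.

130135.01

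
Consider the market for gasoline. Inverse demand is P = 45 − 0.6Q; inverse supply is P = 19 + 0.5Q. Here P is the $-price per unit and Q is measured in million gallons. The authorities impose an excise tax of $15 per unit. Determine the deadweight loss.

$102.27 million

Competitive equilibrium: 45 − 0.6Q = 19 + 0.5Q → Q* = 23.6364, P* = 30.8182.
With the tax, the buyer price exceeds the seller price by 15: (45 − 0.6Q) − (19 + 0.5Q) = 15 → Q' = 10.
ΔQ = 23.6364 − 10 = 13.6364; the wedge equals the tax, 15.
Welfare loss = ½ × 13.6364 × 15 = $102.27 million.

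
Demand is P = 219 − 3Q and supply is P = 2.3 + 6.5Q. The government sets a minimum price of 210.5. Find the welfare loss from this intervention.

Competitive equilibrium: 219 − 3Q = 2.3 + 6.5Q → Q* = 22.8105, P* = 150.5684.
At the floor P = 210.5, quantity demanded = (219 − 210.5)/3 = 2.8333.
Sellers' marginal cost at Q' = 2.8333: 2.3 + 6.5·2.8333 = 20.7165.
ΔQ = 22.8105 − 2.8333 = 19.9772; wedge = 210.5 − 20.7165 = 189.7835.
Deadweight loss = ½ × 19.9772 × 189.7835 = 1895.67.

1895.67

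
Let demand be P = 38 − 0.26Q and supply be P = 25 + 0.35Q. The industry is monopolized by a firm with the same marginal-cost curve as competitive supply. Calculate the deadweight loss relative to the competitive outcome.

Competitive equilibrium: 38 − 0.26Q = 25 + 0.35Q → Q* = 21.3115, P* = 32.459.
Marginal revenue: MR = 38 − 0.52Q. Set MR = MC: 38 − 0.52Q = 25 + 0.35Q → Q_m = 14.9425.
Price P_m = 38 − 0.26·14.9425 = 34.115; MC(Q_m) = 25 + 0.35·14.9425 = 30.2299.
Competitive Q* = 21.3115, so ΔQ = 6.369; wedge = 34.115 − 30.2299 = 3.8851.
Welfare loss = ½ × 6.369 × 3.8851 = 12.37.

12.37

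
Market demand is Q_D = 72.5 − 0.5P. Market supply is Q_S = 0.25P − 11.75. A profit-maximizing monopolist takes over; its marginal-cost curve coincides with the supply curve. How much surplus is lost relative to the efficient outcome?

50.02

In inverse form: demand P = 145 − 2Q, supply P = 47 + 4Q.
Competitive equilibrium: 145 − 2Q = 47 + 4Q → Q* = 16.3333, P* = 112.3333.
Marginal revenue: MR = 145 − 4Q. Set MR = MC: 145 − 4Q = 47 + 4Q → Q_m = 12.25.
Price P_m = 145 − 2·12.25 = 120.5; MC(Q_m) = 47 + 4·12.25 = 96.
Competitive Q* = 16.3333, so ΔQ = 4.0833; wedge = 120.5 − 96 = 24.5.
Welfare loss = ½ × 4.0833 × 24.5 = 50.02.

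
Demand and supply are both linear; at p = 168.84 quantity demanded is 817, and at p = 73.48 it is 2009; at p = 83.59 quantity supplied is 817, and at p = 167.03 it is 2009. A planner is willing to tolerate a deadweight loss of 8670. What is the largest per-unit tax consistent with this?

51

Demand slope = (73.48 − 168.84)/(2009 − 817) = −0.08, so p = 234.2 − 0.08q.
Supply slope = (167.03 − 83.59)/(2009 − 817) = 0.07, so p = 26.4 + 0.07q.
Competitive equilibrium: 234.2 − 0.08q = 26.4 + 0.07q → q* = 1385.3333, p* = 123.3733.
A tax t gives Δq = t/0.15 and wedge t, so DWL = t²/0.3.
t²/0.3 = 8670 → t² = 2601 → t = 51.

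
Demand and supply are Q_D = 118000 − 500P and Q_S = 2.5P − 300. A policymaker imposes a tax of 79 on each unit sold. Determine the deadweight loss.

7762.44

In inverse form: demand P = 236 − 0.002Q, supply P = 120 + 0.4Q.
Competitive equilibrium: 236 − 0.002Q = 120 + 0.4Q → Q* = 288.5572, P* = 235.4229.
With the tax, the buyer price exceeds the seller price by 79: (236 − 0.002Q) − (120 + 0.4Q) = 79 → Q' = 92.0398.
ΔQ = 288.5572 − 92.0398 = 196.5174; the wedge equals the tax, 79.
Welfare loss = ½ × 196.5174 × 79 = 7762.44.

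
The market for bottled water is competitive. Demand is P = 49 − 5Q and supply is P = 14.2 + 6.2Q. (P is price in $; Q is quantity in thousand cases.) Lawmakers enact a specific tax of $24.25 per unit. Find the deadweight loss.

$26.25 thousand

Competitive equilibrium: 49 − 5Q = 14.2 + 6.2Q → Q* = 3.1071, P* = 33.4643.
With the tax, the buyer price exceeds the seller price by 24.25: (49 − 5Q) − (14.2 + 6.2Q) = 24.25 → Q' = 0.942.
ΔQ = 3.1071 − 0.942 = 2.1651; the wedge equals the tax, 24.25.
DWL = ½ × 2.1651 × 24.25 = $26.25 thousand.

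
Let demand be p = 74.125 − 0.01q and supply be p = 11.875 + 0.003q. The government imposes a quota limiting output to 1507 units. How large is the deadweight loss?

69991.93

Competitive equilibrium: 74.125 − 0.01q = 11.875 + 0.003q → q* = 4788.4615, p* = 26.2404.
At q = 1507: demand price = 74.125 − 0.01·1507 = 59.055; supply price = 11.875 + 0.003·1507 = 16.396.
Δq = 4788.4615 − 1507 = 3281.4615; wedge = 59.055 − 16.396 = 42.659.
The triangle = ½ × 3281.4615 × 42.659 = 69991.93.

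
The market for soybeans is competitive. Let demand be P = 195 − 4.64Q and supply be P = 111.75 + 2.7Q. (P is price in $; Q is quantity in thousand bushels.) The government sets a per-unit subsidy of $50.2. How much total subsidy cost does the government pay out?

Competitive equilibrium: 195 − 4.64Q = 111.75 + 2.7Q → Q* = 11.342, P* = 142.3733.
The subsidy lowers effective supply by 50.2: P = 61.55 + 2.7Q.
New quantity: 195 − 4.64Q = 61.55 + 2.7Q → Q' = 18.1812.
Total subsidy cost = 50.2 × 18.1812 = $912.70 thousand.

$912.70 thousand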